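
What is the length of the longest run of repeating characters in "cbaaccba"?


Input: "cbaaccba"
Scanning for longest run:
  Position 1 ('b'): new char, reset run to 1
  Position 2 ('a'): new char, reset run to 1
  Position 3 ('a'): continues run of 'a', length=2
  Position 4 ('c'): new char, reset run to 1
  Position 5 ('c'): continues run of 'c', length=2
  Position 6 ('b'): new char, reset run to 1
  Position 7 ('a'): new char, reset run to 1
Longest run: 'a' with length 2

2


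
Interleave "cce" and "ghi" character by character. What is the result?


Interleaving "cce" and "ghi":
  Position 0: 'c' from first, 'g' from second => "cg"
  Position 1: 'c' from first, 'h' from second => "ch"
  Position 2: 'e' from first, 'i' from second => "ei"
Result: cgchei

cgchei


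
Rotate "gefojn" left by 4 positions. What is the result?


Input: "gefojn", rotate left by 4
First 4 characters: "gefo"
Remaining characters: "jn"
Concatenate remaining + first: "jn" + "gefo" = "jngefo"

jngefo


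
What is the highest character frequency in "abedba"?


Input: abedba
Character counts:
  'a': 2
  'b': 2
  'd': 1
  'e': 1
Maximum frequency: 2

2


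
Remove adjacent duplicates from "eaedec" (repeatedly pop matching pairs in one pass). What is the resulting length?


Input: eaedec
Stack-based adjacent duplicate removal:
  Read 'e': push. Stack: e
  Read 'a': push. Stack: ea
  Read 'e': push. Stack: eae
  Read 'd': push. Stack: eaed
  Read 'e': push. Stack: eaede
  Read 'c': push. Stack: eaedec
Final stack: "eaedec" (length 6)

6


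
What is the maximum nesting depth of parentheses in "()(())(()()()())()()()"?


Input: "()(())(()()()())()()()"
Tracking depth:
  Position 0 '(': depth becomes 1
  Position 1 ')': depth becomes 0
  Position 2 '(': depth becomes 1
  Position 3 '(': depth becomes 2
  Position 4 ')': depth becomes 1
  Position 5 ')': depth becomes 0
  Position 6 '(': depth becomes 1
  Position 7 '(': depth becomes 2
  Position 8 ')': depth becomes 1
  Position 9 '(': depth becomes 2
  Position 10 ')': depth becomes 1
  Position 11 '(': depth becomes 2
  Position 12 ')': depth becomes 1
  Position 13 '(': depth becomes 2
  Position 14 ')': depth becomes 1
  Position 15 ')': depth becomes 0
  Position 16 '(': depth becomes 1
  Position 17 ')': depth becomes 0
  Position 18 '(': depth becomes 1
  Position 19 ')': depth becomes 0
  Position 20 '(': depth becomes 1
  Position 21 ')': depth becomes 0
Maximum depth reached: 2

2


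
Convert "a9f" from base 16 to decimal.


Input: "a9f" in base 16
Positional expansion:
  Digit 'a' (value 10) x 16^2 = 2560
  Digit '9' (value 9) x 16^1 = 144
  Digit 'f' (value 15) x 16^0 = 15
Sum = 2719

2719


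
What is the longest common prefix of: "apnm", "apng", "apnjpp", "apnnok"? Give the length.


Words: apnm, apng, apnjpp, apnnok
  Position 0: all 'a' => match
  Position 1: all 'p' => match
  Position 2: all 'n' => match
  Position 3: ('m', 'g', 'j', 'n') => mismatch, stop
LCP = "apn" (length 3)

3


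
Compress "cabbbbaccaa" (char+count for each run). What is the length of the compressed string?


Input: cabbbbaccaa
Runs:
  'c' x 1 => "c1"
  'a' x 1 => "a1"
  'b' x 4 => "b4"
  'a' x 1 => "a1"
  'c' x 2 => "c2"
  'a' x 2 => "a2"
Compressed: "c1a1b4a1c2a2"
Compressed length: 12

12


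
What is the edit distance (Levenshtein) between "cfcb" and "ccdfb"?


Computing edit distance: "cfcb" -> "ccdfb"
DP table:
           c    c    d    f    b
      0    1    2    3    4    5
  c   1    0    1    2    3    4
  f   2    1    1    2    2    3
  c   3    2    1    2    3    3
  b   4    3    2    2    3    3
Edit distance = dp[4][5] = 3

3


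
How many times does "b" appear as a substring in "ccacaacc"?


Searching for "b" in "ccacaacc"
Scanning each position:
  Position 0: "c" => no
  Position 1: "c" => no
  Position 2: "a" => no
  Position 3: "c" => no
  Position 4: "a" => no
  Position 5: "a" => no
  Position 6: "c" => no
  Position 7: "c" => no
Total occurrences: 0

0


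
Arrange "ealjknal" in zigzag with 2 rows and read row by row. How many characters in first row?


Zigzag "ealjknal" into 2 rows:
Placing characters:
  'e' => row 0
  'a' => row 1
  'l' => row 0
  'j' => row 1
  'k' => row 0
  'n' => row 1
  'a' => row 0
  'l' => row 1
Rows:
  Row 0: "elka"
  Row 1: "ajnl"
First row length: 4

4


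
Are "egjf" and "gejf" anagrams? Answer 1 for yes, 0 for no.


Strings: "egjf", "gejf"
Sorted first:  efgj
Sorted second: efgj
Sorted forms match => anagrams

1


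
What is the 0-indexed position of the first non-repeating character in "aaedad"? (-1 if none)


Input: aaedad
Character frequencies:
  'a': 3
  'd': 2
  'e': 1
Scanning left to right for freq == 1:
  Position 0 ('a'): freq=3, skip
  Position 1 ('a'): freq=3, skip
  Position 2 ('e'): unique! => answer = 2

2


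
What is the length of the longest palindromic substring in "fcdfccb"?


Input: "fcdfccb"
Checking substrings for palindromes:
  [4:6] "cc" (len 2) => palindrome
Longest palindromic substring: "cc" with length 2

2


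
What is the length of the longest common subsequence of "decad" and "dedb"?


LCS of "decad" and "dedb"
DP table:
           d    e    d    b
      0    0    0    0    0
  d   0    1    1    1    1
  e   0    1    2    2    2
  c   0    1    2    2    2
  a   0    1    2    2    2
  d   0    1    2    3    3
LCS length = dp[5][4] = 3

3


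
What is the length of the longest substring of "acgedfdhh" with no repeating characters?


Input: "acgedfdhh"
Sliding window (track last position of each char):
  Position 0 ('a'): window [0,0] length 1 -- new best
  Position 1 ('c'): window [0,1] length 2 -- new best
  Position 2 ('g'): window [0,2] length 3 -- new best
  Position 3 ('e'): window [0,3] length 4 -- new best
  Position 4 ('d'): window [0,4] length 5 -- new best
  Position 5 ('f'): window [0,5] length 6 -- new best
  Position 6 ('d'): repeat (last at 4), move window start to 5
  Position 6 ('d'): window [5,6] length 2
  Position 7 ('h'): window [5,7] length 3
  Position 8 ('h'): repeat (last at 7), move window start to 8
  Position 8 ('h'): window [8,8] length 1
Longest substring with no repeats: "acgedf" with length 6

6


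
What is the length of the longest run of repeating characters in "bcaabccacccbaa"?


Input: "bcaabccacccbaa"
Scanning for longest run:
  Position 1 ('c'): new char, reset run to 1
  Position 2 ('a'): new char, reset run to 1
  Position 3 ('a'): continues run of 'a', length=2
  Position 4 ('b'): new char, reset run to 1
  Position 5 ('c'): new char, reset run to 1
  Position 6 ('c'): continues run of 'c', length=2
  Position 7 ('a'): new char, reset run to 1
  Position 8 ('c'): new char, reset run to 1
  Position 9 ('c'): continues run of 'c', length=2
  Position 10 ('c'): continues run of 'c', length=3
  Position 11 ('b'): new char, reset run to 1
  Position 12 ('a'): new char, reset run to 1
  Position 13 ('a'): continues run of 'a', length=2
Longest run: 'c' with length 3

3


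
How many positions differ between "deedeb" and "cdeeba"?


Comparing "deedeb" and "cdeeba" position by position:
  Position 0: 'd' vs 'c' => DIFFER
  Position 1: 'e' vs 'd' => DIFFER
  Position 2: 'e' vs 'e' => same
  Position 3: 'd' vs 'e' => DIFFER
  Position 4: 'e' vs 'b' => DIFFER
  Position 5: 'b' vs 'a' => DIFFER
Positions that differ: 5

5


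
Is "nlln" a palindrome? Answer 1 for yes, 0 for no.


Input: nlln
Reversed: nlln
  Compare pos 0 ('n') with pos 3 ('n'): match
  Compare pos 1 ('l') with pos 2 ('l'): match
Result: palindrome

1


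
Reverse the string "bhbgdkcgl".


Input: bhbgdkcgl
Reading characters right to left:
  Position 8: 'l'
  Position 7: 'g'
  Position 6: 'c'
  Position 5: 'k'
  Position 4: 'd'
  Position 3: 'g'
  Position 2: 'b'
  Position 1: 'h'
  Position 0: 'b'
Reversed: lgckdgbhb

lgckdgbhb


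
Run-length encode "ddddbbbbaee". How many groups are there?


Input: ddddbbbbaee
Scanning for consecutive runs:
  Group 1: 'd' x 4 (positions 0-3)
  Group 2: 'b' x 4 (positions 4-7)
  Group 3: 'a' x 1 (positions 8-8)
  Group 4: 'e' x 2 (positions 9-10)
Total groups: 4

4


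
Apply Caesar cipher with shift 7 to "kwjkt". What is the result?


Caesar cipher: shift "kwjkt" by 7
  'k' (pos 10) + 7 = pos 17 = 'r'
  'w' (pos 22) + 7 = pos 3 = 'd'
  'j' (pos 9) + 7 = pos 16 = 'q'
  'k' (pos 10) + 7 = pos 17 = 'r'
  't' (pos 19) + 7 = pos 0 = 'a'
Result: rdqra

rdqra


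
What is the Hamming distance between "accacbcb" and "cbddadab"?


Comparing "accacbcb" and "cbddadab" position by position:
  Position 0: 'a' vs 'c' => differ
  Position 1: 'c' vs 'b' => differ
  Position 2: 'c' vs 'd' => differ
  Position 3: 'a' vs 'd' => differ
  Position 4: 'c' vs 'a' => differ
  Position 5: 'b' vs 'd' => differ
  Position 6: 'c' vs 'a' => differ
  Position 7: 'b' vs 'b' => same
Total differences (Hamming distance): 7

7


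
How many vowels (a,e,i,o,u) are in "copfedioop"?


Input: copfedioop
Checking each character:
  'c' at position 0: consonant
  'o' at position 1: vowel (running total: 1)
  'p' at position 2: consonant
  'f' at position 3: consonant
  'e' at position 4: vowel (running total: 2)
  'd' at position 5: consonant
  'i' at position 6: vowel (running total: 3)
  'o' at position 7: vowel (running total: 4)
  'o' at position 8: vowel (running total: 5)
  'p' at position 9: consonant
Total vowels: 5

5


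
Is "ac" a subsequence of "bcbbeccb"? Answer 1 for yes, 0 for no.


Check if "ac" is a subsequence of "bcbbeccb"
Greedy scan:
  Position 0 ('b'): no match needed
  Position 1 ('c'): no match needed
  Position 2 ('b'): no match needed
  Position 3 ('b'): no match needed
  Position 4 ('e'): no match needed
  Position 5 ('c'): no match needed
  Position 6 ('c'): no match needed
  Position 7 ('b'): no match needed
Only matched 0/2 characters => not a subsequence

0


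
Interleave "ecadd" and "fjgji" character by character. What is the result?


Interleaving "ecadd" and "fjgji":
  Position 0: 'e' from first, 'f' from second => "ef"
  Position 1: 'c' from first, 'j' from second => "cj"
  Position 2: 'a' from first, 'g' from second => "ag"
  Position 3: 'd' from first, 'j' from second => "dj"
  Position 4: 'd' from first, 'i' from second => "di"
Result: efcjagdjdi

efcjagdjdi


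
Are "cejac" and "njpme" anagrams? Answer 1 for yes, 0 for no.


Strings: "cejac", "njpme"
Sorted first:  accej
Sorted second: ejmnp
Differ at position 0: 'a' vs 'e' => not anagrams

0


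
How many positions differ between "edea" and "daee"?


Comparing "edea" and "daee" position by position:
  Position 0: 'e' vs 'd' => DIFFER
  Position 1: 'd' vs 'a' => DIFFER
  Position 2: 'e' vs 'e' => same
  Position 3: 'a' vs 'e' => DIFFER
Positions that differ: 3

3


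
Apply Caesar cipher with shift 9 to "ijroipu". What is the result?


Caesar cipher: shift "ijroipu" by 9
  'i' (pos 8) + 9 = pos 17 = 'r'
  'j' (pos 9) + 9 = pos 18 = 's'
  'r' (pos 17) + 9 = pos 0 = 'a'
  'o' (pos 14) + 9 = pos 23 = 'x'
  'i' (pos 8) + 9 = pos 17 = 'r'
  'p' (pos 15) + 9 = pos 24 = 'y'
  'u' (pos 20) + 9 = pos 3 = 'd'
Result: rsaxryd

rsaxryd


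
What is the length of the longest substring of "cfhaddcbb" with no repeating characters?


Input: "cfhaddcbb"
Sliding window (track last position of each char):
  Position 0 ('c'): window [0,0] length 1 -- new best
  Position 1 ('f'): window [0,1] length 2 -- new best
  Position 2 ('h'): window [0,2] length 3 -- new best
  Position 3 ('a'): window [0,3] length 4 -- new best
  Position 4 ('d'): window [0,4] length 5 -- new best
  Position 5 ('d'): repeat (last at 4), move window start to 5
  Position 5 ('d'): window [5,5] length 1
  Position 6 ('c'): window [5,6] length 2
  Position 7 ('b'): window [5,7] length 3
  Position 8 ('b'): repeat (last at 7), move window start to 8
  Position 8 ('b'): window [8,8] length 1
Longest substring with no repeats: "cfhad" with length 5

5


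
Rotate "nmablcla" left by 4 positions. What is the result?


Input: "nmablcla", rotate left by 4
First 4 characters: "nmab"
Remaining characters: "lcla"
Concatenate remaining + first: "lcla" + "nmab" = "lclanmab"

lclanmab


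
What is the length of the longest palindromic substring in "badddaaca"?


Input: "badddaaca"
Checking substrings for palindromes:
  [1:6] "addda" (len 5) => palindrome
  [2:5] "ddd" (len 3) => palindrome
  [6:9] "aca" (len 3) => palindrome
  [2:4] "dd" (len 2) => palindrome
  [3:5] "dd" (len 2) => palindrome
  [5:7] "aa" (len 2) => palindrome
Longest palindromic substring: "addda" with length 5

5


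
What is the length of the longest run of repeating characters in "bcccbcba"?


Input: "bcccbcba"
Scanning for longest run:
  Position 1 ('c'): new char, reset run to 1
  Position 2 ('c'): continues run of 'c', length=2
  Position 3 ('c'): continues run of 'c', length=3
  Position 4 ('b'): new char, reset run to 1
  Position 5 ('c'): new char, reset run to 1
  Position 6 ('b'): new char, reset run to 1
  Position 7 ('a'): new char, reset run to 1
Longest run: 'c' with length 3

3


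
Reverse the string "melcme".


Input: melcme
Reading characters right to left:
  Position 5: 'e'
  Position 4: 'm'
  Position 3: 'c'
  Position 2: 'l'
  Position 1: 'e'
  Position 0: 'm'
Reversed: emclem

emclem


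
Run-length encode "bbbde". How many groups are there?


Input: bbbde
Scanning for consecutive runs:
  Group 1: 'b' x 3 (positions 0-2)
  Group 2: 'd' x 1 (positions 3-3)
  Group 3: 'e' x 1 (positions 4-4)
Total groups: 3

3


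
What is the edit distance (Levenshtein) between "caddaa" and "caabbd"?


Computing edit distance: "caddaa" -> "caabbd"
DP table:
           c    a    a    b    b    d
      0    1    2    3    4    5    6
  c   1    0    1    2    3    4    5
  a   2    1    0    1    2    3    4
  d   3    2    1    1    2    3    3
  d   4    3    2    2    2    3    3
  a   5    4    3    2    3    3    4
  a   6    5    4    3    3    4    4
Edit distance = dp[6][6] = 4

4


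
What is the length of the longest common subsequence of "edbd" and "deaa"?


LCS of "edbd" and "deaa"
DP table:
           d    e    a    a
      0    0    0    0    0
  e   0    0    1    1    1
  d   0    1    1    1    1
  b   0    1    1    1    1
  d   0    1    1    1    1
LCS length = dp[4][4] = 1

1


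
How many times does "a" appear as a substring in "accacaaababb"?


Searching for "a" in "accacaaababb"
Scanning each position:
  Position 0: "a" => MATCH
  Position 1: "c" => no
  Position 2: "c" => no
  Position 3: "a" => MATCH
  Position 4: "c" => no
  Position 5: "a" => MATCH
  Position 6: "a" => MATCH
  Position 7: "a" => MATCH
  Position 8: "b" => no
  Position 9: "a" => MATCH
  Position 10: "b" => no
  Position 11: "b" => no
Total occurrences: 6

6


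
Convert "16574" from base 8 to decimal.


Input: "16574" in base 8
Positional expansion:
  Digit '1' (value 1) x 8^4 = 4096
  Digit '6' (value 6) x 8^3 = 3072
  Digit '5' (value 5) x 8^2 = 320
  Digit '7' (value 7) x 8^1 = 56
  Digit '4' (value 4) x 8^0 = 4
Sum = 7548

7548


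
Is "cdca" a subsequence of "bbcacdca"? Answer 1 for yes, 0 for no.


Check if "cdca" is a subsequence of "bbcacdca"
Greedy scan:
  Position 0 ('b'): no match needed
  Position 1 ('b'): no match needed
  Position 2 ('c'): matches sub[0] = 'c'
  Position 3 ('a'): no match needed
  Position 4 ('c'): no match needed
  Position 5 ('d'): matches sub[1] = 'd'
  Position 6 ('c'): matches sub[2] = 'c'
  Position 7 ('a'): matches sub[3] = 'a'
All 4 characters matched => is a subsequence

1


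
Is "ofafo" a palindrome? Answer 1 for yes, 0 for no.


Input: ofafo
Reversed: ofafo
  Compare pos 0 ('o') with pos 4 ('o'): match
  Compare pos 1 ('f') with pos 3 ('f'): match
Result: palindrome

1


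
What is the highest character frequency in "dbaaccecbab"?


Input: dbaaccecbab
Character counts:
  'a': 3
  'b': 3
  'c': 3
  'd': 1
  'e': 1
Maximum frequency: 3

3


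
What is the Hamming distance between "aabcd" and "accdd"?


Comparing "aabcd" and "accdd" position by position:
  Position 0: 'a' vs 'a' => same
  Position 1: 'a' vs 'c' => differ
  Position 2: 'b' vs 'c' => differ
  Position 3: 'c' vs 'd' => differ
  Position 4: 'd' vs 'd' => same
Total differences (Hamming distance): 3

3


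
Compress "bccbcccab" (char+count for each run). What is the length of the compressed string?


Input: bccbcccab
Runs:
  'b' x 1 => "b1"
  'c' x 2 => "c2"
  'b' x 1 => "b1"
  'c' x 3 => "c3"
  'a' x 1 => "a1"
  'b' x 1 => "b1"
Compressed: "b1c2b1c3a1b1"
Compressed length: 12

12


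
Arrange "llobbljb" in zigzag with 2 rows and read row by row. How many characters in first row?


Zigzag "llobbljb" into 2 rows:
Placing characters:
  'l' => row 0
  'l' => row 1
  'o' => row 0
  'b' => row 1
  'b' => row 0
  'l' => row 1
  'j' => row 0
  'b' => row 1
Rows:
  Row 0: "lobj"
  Row 1: "lblb"
First row length: 4

4


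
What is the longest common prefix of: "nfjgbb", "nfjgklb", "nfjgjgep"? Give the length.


Words: nfjgbb, nfjgklb, nfjgjgep
  Position 0: all 'n' => match
  Position 1: all 'f' => match
  Position 2: all 'j' => match
  Position 3: all 'g' => match
  Position 4: ('b', 'k', 'j') => mismatch, stop
LCP = "nfjg" (length 4)

4


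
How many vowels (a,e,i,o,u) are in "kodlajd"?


Input: kodlajd
Checking each character:
  'k' at position 0: consonant
  'o' at position 1: vowel (running total: 1)
  'd' at position 2: consonant
  'l' at position 3: consonant
  'a' at position 4: vowel (running total: 2)
  'j' at position 5: consonant
  'd' at position 6: consonant
Total vowels: 2

2


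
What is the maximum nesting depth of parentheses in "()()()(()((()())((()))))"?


Input: "()()()(()((()())((()))))"
Tracking depth:
  Position 0 '(': depth becomes 1
  Position 1 ')': depth becomes 0
  Position 2 '(': depth becomes 1
  Position 3 ')': depth becomes 0
  Position 4 '(': depth becomes 1
  Position 5 ')': depth becomes 0
  Position 6 '(': depth becomes 1
  Position 7 '(': depth becomes 2
  Position 8 ')': depth becomes 1
  Position 9 '(': depth becomes 2
  Position 10 '(': depth becomes 3
  Position 11 '(': depth becomes 4
  Position 12 ')': depth becomes 3
  Position 13 '(': depth becomes 4
  Position 14 ')': depth becomes 3
  Position 15 ')': depth becomes 2
  Position 16 '(': depth becomes 3
  Position 17 '(': depth becomes 4
  Position 18 '(': depth becomes 5
  Position 19 ')': depth becomes 4
  Position 20 ')': depth becomes 3
  Position 21 ')': depth becomes 2
  Position 22 ')': depth becomes 1
  Position 23 ')': depth becomes 0
Maximum depth reached: 5

5


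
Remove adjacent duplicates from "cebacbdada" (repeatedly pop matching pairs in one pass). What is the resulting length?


Input: cebacbdada
Stack-based adjacent duplicate removal:
  Read 'c': push. Stack: c
  Read 'e': push. Stack: ce
  Read 'b': push. Stack: ceb
  Read 'a': push. Stack: ceba
  Read 'c': push. Stack: cebac
  Read 'b': push. Stack: cebacb
  Read 'd': push. Stack: cebacbd
  Read 'a': push. Stack: cebacbda
  Read 'd': push. Stack: cebacbdad
  Read 'a': push. Stack: cebacbdada
Final stack: "cebacbdada" (length 10)

10


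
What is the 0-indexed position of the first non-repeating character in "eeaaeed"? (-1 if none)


Input: eeaaeed
Character frequencies:
  'a': 2
  'd': 1
  'e': 4
Scanning left to right for freq == 1:
  Position 0 ('e'): freq=4, skip
  Position 1 ('e'): freq=4, skip
  Position 2 ('a'): freq=2, skip
  Position 3 ('a'): freq=2, skip
  Position 4 ('e'): freq=4, skip
  Position 5 ('e'): freq=4, skip
  Position 6 ('d'): unique! => answer = 6

6


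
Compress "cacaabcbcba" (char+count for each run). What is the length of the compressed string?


Input: cacaabcbcba
Runs:
  'c' x 1 => "c1"
  'a' x 1 => "a1"
  'c' x 1 => "c1"
  'a' x 2 => "a2"
  'b' x 1 => "b1"
  'c' x 1 => "c1"
  'b' x 1 => "b1"
  'c' x 1 => "c1"
  'b' x 1 => "b1"
  'a' x 1 => "a1"
Compressed: "c1a1c1a2b1c1b1c1b1a1"
Compressed length: 20

20


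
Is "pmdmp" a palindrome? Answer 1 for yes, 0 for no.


Input: pmdmp
Reversed: pmdmp
  Compare pos 0 ('p') with pos 4 ('p'): match
  Compare pos 1 ('m') with pos 3 ('m'): match
Result: palindrome

1


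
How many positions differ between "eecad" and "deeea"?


Comparing "eecad" and "deeea" position by position:
  Position 0: 'e' vs 'd' => DIFFER
  Position 1: 'e' vs 'e' => same
  Position 2: 'c' vs 'e' => DIFFER
  Position 3: 'a' vs 'e' => DIFFER
  Position 4: 'd' vs 'a' => DIFFER
Positions that differ: 4

4


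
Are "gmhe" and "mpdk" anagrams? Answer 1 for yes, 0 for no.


Strings: "gmhe", "mpdk"
Sorted first:  eghm
Sorted second: dkmp
Differ at position 0: 'e' vs 'd' => not anagrams

0


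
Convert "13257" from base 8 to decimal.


Input: "13257" in base 8
Positional expansion:
  Digit '1' (value 1) x 8^4 = 4096
  Digit '3' (value 3) x 8^3 = 1536
  Digit '2' (value 2) x 8^2 = 128
  Digit '5' (value 5) x 8^1 = 40
  Digit '7' (value 7) x 8^0 = 7
Sum = 5807

5807


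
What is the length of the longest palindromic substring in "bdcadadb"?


Input: "bdcadadb"
Checking substrings for palindromes:
  [3:6] "ada" (len 3) => palindrome
  [4:7] "dad" (len 3) => palindrome
Longest palindromic substring: "ada" with length 3

3


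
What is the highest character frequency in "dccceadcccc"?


Input: dccceadcccc
Character counts:
  'a': 1
  'c': 7
  'd': 2
  'e': 1
Maximum frequency: 7

7


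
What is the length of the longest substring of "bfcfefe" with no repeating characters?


Input: "bfcfefe"
Sliding window (track last position of each char):
  Position 0 ('b'): window [0,0] length 1 -- new best
  Position 1 ('f'): window [0,1] length 2 -- new best
  Position 2 ('c'): window [0,2] length 3 -- new best
  Position 3 ('f'): repeat (last at 1), move window start to 2
  Position 3 ('f'): window [2,3] length 2
  Position 4 ('e'): window [2,4] length 3
  Position 5 ('f'): repeat (last at 3), move window start to 4
  Position 5 ('f'): window [4,5] length 2
  Position 6 ('e'): repeat (last at 4), move window start to 5
  Position 6 ('e'): window [5,6] length 2
Longest substring with no repeats: "bfc" with length 3

3


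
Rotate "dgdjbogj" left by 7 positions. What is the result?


Input: "dgdjbogj", rotate left by 7
First 7 characters: "dgdjbog"
Remaining characters: "j"
Concatenate remaining + first: "j" + "dgdjbog" = "jdgdjbog"

jdgdjbog


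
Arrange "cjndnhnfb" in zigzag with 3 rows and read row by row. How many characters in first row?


Zigzag "cjndnhnfb" into 3 rows:
Placing characters:
  'c' => row 0
  'j' => row 1
  'n' => row 2
  'd' => row 1
  'n' => row 0
  'h' => row 1
  'n' => row 2
  'f' => row 1
  'b' => row 0
Rows:
  Row 0: "cnb"
  Row 1: "jdhf"
  Row 2: "nn"
First row length: 3

3


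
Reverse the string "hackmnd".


Input: hackmnd
Reading characters right to left:
  Position 6: 'd'
  Position 5: 'n'
  Position 4: 'm'
  Position 3: 'k'
  Position 2: 'c'
  Position 1: 'a'
  Position 0: 'h'
Reversed: dnmkcah

dnmkcah


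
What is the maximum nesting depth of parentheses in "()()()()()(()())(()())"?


Input: "()()()()()(()())(()())"
Tracking depth:
  Position 0 '(': depth becomes 1
  Position 1 ')': depth becomes 0
  Position 2 '(': depth becomes 1
  Position 3 ')': depth becomes 0
  Position 4 '(': depth becomes 1
  Position 5 ')': depth becomes 0
  Position 6 '(': depth becomes 1
  Position 7 ')': depth becomes 0
  Position 8 '(': depth becomes 1
  Position 9 ')': depth becomes 0
  Position 10 '(': depth becomes 1
  Position 11 '(': depth becomes 2
  Position 12 ')': depth becomes 1
  Position 13 '(': depth becomes 2
  Position 14 ')': depth becomes 1
  Position 15 ')': depth becomes 0
  Position 16 '(': depth becomes 1
  Position 17 '(': depth becomes 2
  Position 18 ')': depth becomes 1
  Position 19 '(': depth becomes 2
  Position 20 ')': depth becomes 1
  Position 21 ')': depth becomes 0
Maximum depth reached: 2

2


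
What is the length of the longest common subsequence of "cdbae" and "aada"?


LCS of "cdbae" and "aada"
DP table:
           a    a    d    a
      0    0    0    0    0
  c   0    0    0    0    0
  d   0    0    0    1    1
  b   0    0    0    1    1
  a   0    1    1    1    2
  e   0    1    1    1    2
LCS length = dp[5][4] = 2

2


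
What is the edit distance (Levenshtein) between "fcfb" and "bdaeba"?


Computing edit distance: "fcfb" -> "bdaeba"
DP table:
           b    d    a    e    b    a
      0    1    2    3    4    5    6
  f   1    1    2    3    4    5    6
  c   2    2    2    3    4    5    6
  f   3    3    3    3    4    5    6
  b   4    3    4    4    4    4    5
Edit distance = dp[4][6] = 5

5


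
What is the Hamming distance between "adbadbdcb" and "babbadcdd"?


Comparing "adbadbdcb" and "babbadcdd" position by position:
  Position 0: 'a' vs 'b' => differ
  Position 1: 'd' vs 'a' => differ
  Position 2: 'b' vs 'b' => same
  Position 3: 'a' vs 'b' => differ
  Position 4: 'd' vs 'a' => differ
  Position 5: 'b' vs 'd' => differ
  Position 6: 'd' vs 'c' => differ
  Position 7: 'c' vs 'd' => differ
  Position 8: 'b' vs 'd' => differ
Total differences (Hamming distance): 8

8


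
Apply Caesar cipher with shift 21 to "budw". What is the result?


Caesar cipher: shift "budw" by 21
  'b' (pos 1) + 21 = pos 22 = 'w'
  'u' (pos 20) + 21 = pos 15 = 'p'
  'd' (pos 3) + 21 = pos 24 = 'y'
  'w' (pos 22) + 21 = pos 17 = 'r'
Result: wpyr

wpyr


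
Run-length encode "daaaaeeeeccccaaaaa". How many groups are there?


Input: daaaaeeeeccccaaaaa
Scanning for consecutive runs:
  Group 1: 'd' x 1 (positions 0-0)
  Group 2: 'a' x 4 (positions 1-4)
  Group 3: 'e' x 4 (positions 5-8)
  Group 4: 'c' x 4 (positions 9-12)
  Group 5: 'a' x 5 (positions 13-17)
Total groups: 5

5


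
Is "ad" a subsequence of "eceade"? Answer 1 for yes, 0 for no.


Check if "ad" is a subsequence of "eceade"
Greedy scan:
  Position 0 ('e'): no match needed
  Position 1 ('c'): no match needed
  Position 2 ('e'): no match needed
  Position 3 ('a'): matches sub[0] = 'a'
  Position 4 ('d'): matches sub[1] = 'd'
  Position 5 ('e'): no match needed
All 2 characters matched => is a subsequence

1


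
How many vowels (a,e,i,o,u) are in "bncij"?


Input: bncij
Checking each character:
  'b' at position 0: consonant
  'n' at position 1: consonant
  'c' at position 2: consonant
  'i' at position 3: vowel (running total: 1)
  'j' at position 4: consonant
Total vowels: 1

1


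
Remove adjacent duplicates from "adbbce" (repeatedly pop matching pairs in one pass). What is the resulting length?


Input: adbbce
Stack-based adjacent duplicate removal:
  Read 'a': push. Stack: a
  Read 'd': push. Stack: ad
  Read 'b': push. Stack: adb
  Read 'b': matches stack top 'b' => pop. Stack: ad
  Read 'c': push. Stack: adc
  Read 'e': push. Stack: adce
Final stack: "adce" (length 4)

4


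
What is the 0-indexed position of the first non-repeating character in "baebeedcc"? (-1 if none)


Input: baebeedcc
Character frequencies:
  'a': 1
  'b': 2
  'c': 2
  'd': 1
  'e': 3
Scanning left to right for freq == 1:
  Position 0 ('b'): freq=2, skip
  Position 1 ('a'): unique! => answer = 1

1


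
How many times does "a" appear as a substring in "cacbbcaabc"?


Searching for "a" in "cacbbcaabc"
Scanning each position:
  Position 0: "c" => no
  Position 1: "a" => MATCH
  Position 2: "c" => no
  Position 3: "b" => no
  Position 4: "b" => no
  Position 5: "c" => no
  Position 6: "a" => MATCH
  Position 7: "a" => MATCH
  Position 8: "b" => no
  Position 9: "c" => no
Total occurrences: 3

3


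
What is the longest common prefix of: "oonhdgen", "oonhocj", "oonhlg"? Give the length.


Words: oonhdgen, oonhocj, oonhlg
  Position 0: all 'o' => match
  Position 1: all 'o' => match
  Position 2: all 'n' => match
  Position 3: all 'h' => match
  Position 4: ('d', 'o', 'l') => mismatch, stop
LCP = "oonh" (length 4)

4


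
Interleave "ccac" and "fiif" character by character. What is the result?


Interleaving "ccac" and "fiif":
  Position 0: 'c' from first, 'f' from second => "cf"
  Position 1: 'c' from first, 'i' from second => "ci"
  Position 2: 'a' from first, 'i' from second => "ai"
  Position 3: 'c' from first, 'f' from second => "cf"
Result: cfciaicf

cfciaicf


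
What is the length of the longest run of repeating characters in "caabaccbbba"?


Input: "caabaccbbba"
Scanning for longest run:
  Position 1 ('a'): new char, reset run to 1
  Position 2 ('a'): continues run of 'a', length=2
  Position 3 ('b'): new char, reset run to 1
  Position 4 ('a'): new char, reset run to 1
  Position 5 ('c'): new char, reset run to 1
  Position 6 ('c'): continues run of 'c', length=2
  Position 7 ('b'): new char, reset run to 1
  Position 8 ('b'): continues run of 'b', length=2
  Position 9 ('b'): continues run of 'b', length=3
  Position 10 ('a'): new char, reset run to 1
Longest run: 'b' with length 3

3


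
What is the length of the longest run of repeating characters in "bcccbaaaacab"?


Input: "bcccbaaaacab"
Scanning for longest run:
  Position 1 ('c'): new char, reset run to 1
  Position 2 ('c'): continues run of 'c', length=2
  Position 3 ('c'): continues run of 'c', length=3
  Position 4 ('b'): new char, reset run to 1
  Position 5 ('a'): new char, reset run to 1
  Position 6 ('a'): continues run of 'a', length=2
  Position 7 ('a'): continues run of 'a', length=3
  Position 8 ('a'): continues run of 'a', length=4
  Position 9 ('c'): new char, reset run to 1
  Position 10 ('a'): new char, reset run to 1
  Position 11 ('b'): new char, reset run to 1
Longest run: 'a' with length 4

4


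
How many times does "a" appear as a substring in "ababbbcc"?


Searching for "a" in "ababbbcc"
Scanning each position:
  Position 0: "a" => MATCH
  Position 1: "b" => no
  Position 2: "a" => MATCH
  Position 3: "b" => no
  Position 4: "b" => no
  Position 5: "b" => no
  Position 6: "c" => no
  Position 7: "c" => no
Total occurrences: 2

2


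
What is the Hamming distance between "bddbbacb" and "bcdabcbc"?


Comparing "bddbbacb" and "bcdabcbc" position by position:
  Position 0: 'b' vs 'b' => same
  Position 1: 'd' vs 'c' => differ
  Position 2: 'd' vs 'd' => same
  Position 3: 'b' vs 'a' => differ
  Position 4: 'b' vs 'b' => same
  Position 5: 'a' vs 'c' => differ
  Position 6: 'c' vs 'b' => differ
  Position 7: 'b' vs 'c' => differ
Total differences (Hamming distance): 5

5


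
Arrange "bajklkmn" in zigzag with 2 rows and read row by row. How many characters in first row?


Zigzag "bajklkmn" into 2 rows:
Placing characters:
  'b' => row 0
  'a' => row 1
  'j' => row 0
  'k' => row 1
  'l' => row 0
  'k' => row 1
  'm' => row 0
  'n' => row 1
Rows:
  Row 0: "bjlm"
  Row 1: "akkn"
First row length: 4

4


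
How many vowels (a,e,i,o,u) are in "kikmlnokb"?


Input: kikmlnokb
Checking each character:
  'k' at position 0: consonant
  'i' at position 1: vowel (running total: 1)
  'k' at position 2: consonant
  'm' at position 3: consonant
  'l' at position 4: consonant
  'n' at position 5: consonant
  'o' at position 6: vowel (running total: 2)
  'k' at position 7: consonant
  'b' at position 8: consonant
Total vowels: 2

2


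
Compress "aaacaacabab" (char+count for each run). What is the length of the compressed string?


Input: aaacaacabab
Runs:
  'a' x 3 => "a3"
  'c' x 1 => "c1"
  'a' x 2 => "a2"
  'c' x 1 => "c1"
  'a' x 1 => "a1"
  'b' x 1 => "b1"
  'a' x 1 => "a1"
  'b' x 1 => "b1"
Compressed: "a3c1a2c1a1b1a1b1"
Compressed length: 16

16


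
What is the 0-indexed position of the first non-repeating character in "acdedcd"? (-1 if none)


Input: acdedcd
Character frequencies:
  'a': 1
  'c': 2
  'd': 3
  'e': 1
Scanning left to right for freq == 1:
  Position 0 ('a'): unique! => answer = 0

0


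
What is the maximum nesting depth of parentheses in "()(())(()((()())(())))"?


Input: "()(())(()((()())(())))"
Tracking depth:
  Position 0 '(': depth becomes 1
  Position 1 ')': depth becomes 0
  Position 2 '(': depth becomes 1
  Position 3 '(': depth becomes 2
  Position 4 ')': depth becomes 1
  Position 5 ')': depth becomes 0
  Position 6 '(': depth becomes 1
  Position 7 '(': depth becomes 2
  Position 8 ')': depth becomes 1
  Position 9 '(': depth becomes 2
  Position 10 '(': depth becomes 3
  Position 11 '(': depth becomes 4
  Position 12 ')': depth becomes 3
  Position 13 '(': depth becomes 4
  Position 14 ')': depth becomes 3
  Position 15 ')': depth becomes 2
  Position 16 '(': depth becomes 3
  Position 17 '(': depth becomes 4
  Position 18 ')': depth becomes 3
  Position 19 ')': depth becomes 2
  Position 20 ')': depth becomes 1
  Position 21 ')': depth becomes 0
Maximum depth reached: 4

4


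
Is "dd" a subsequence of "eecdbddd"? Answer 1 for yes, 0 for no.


Check if "dd" is a subsequence of "eecdbddd"
Greedy scan:
  Position 0 ('e'): no match needed
  Position 1 ('e'): no match needed
  Position 2 ('c'): no match needed
  Position 3 ('d'): matches sub[0] = 'd'
  Position 4 ('b'): no match needed
  Position 5 ('d'): matches sub[1] = 'd'
  Position 6 ('d'): no match needed
  Position 7 ('d'): no match needed
All 2 characters matched => is a subsequence

1


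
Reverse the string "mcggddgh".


Input: mcggddgh
Reading characters right to left:
  Position 7: 'h'
  Position 6: 'g'
  Position 5: 'd'
  Position 4: 'd'
  Position 3: 'g'
  Position 2: 'g'
  Position 1: 'c'
  Position 0: 'm'
Reversed: hgddggcm

hgddggcm


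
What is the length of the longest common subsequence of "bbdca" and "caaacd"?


LCS of "bbdca" and "caaacd"
DP table:
           c    a    a    a    c    d
      0    0    0    0    0    0    0
  b   0    0    0    0    0    0    0
  b   0    0    0    0    0    0    0
  d   0    0    0    0    0    0    1
  c   0    1    1    1    1    1    1
  a   0    1    2    2    2    2    2
LCS length = dp[5][6] = 2

2


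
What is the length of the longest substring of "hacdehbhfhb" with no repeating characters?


Input: "hacdehbhfhb"
Sliding window (track last position of each char):
  Position 0 ('h'): window [0,0] length 1 -- new best
  Position 1 ('a'): window [0,1] length 2 -- new best
  Position 2 ('c'): window [0,2] length 3 -- new best
  Position 3 ('d'): window [0,3] length 4 -- new best
  Position 4 ('e'): window [0,4] length 5 -- new best
  Position 5 ('h'): repeat (last at 0), move window start to 1
  Position 5 ('h'): window [1,5] length 5
  Position 6 ('b'): window [1,6] length 6 -- new best
  Position 7 ('h'): repeat (last at 5), move window start to 6
  Position 7 ('h'): window [6,7] length 2
  Position 8 ('f'): window [6,8] length 3
  Position 9 ('h'): repeat (last at 7), move window start to 8
  Position 9 ('h'): window [8,9] length 2
  Position 10 ('b'): window [8,10] length 3
Longest substring with no repeats: "acdehb" with length 6

6


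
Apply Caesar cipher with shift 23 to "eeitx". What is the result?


Caesar cipher: shift "eeitx" by 23
  'e' (pos 4) + 23 = pos 1 = 'b'
  'e' (pos 4) + 23 = pos 1 = 'b'
  'i' (pos 8) + 23 = pos 5 = 'f'
  't' (pos 19) + 23 = pos 16 = 'q'
  'x' (pos 23) + 23 = pos 20 = 'u'
Result: bbfqu

bbfqu


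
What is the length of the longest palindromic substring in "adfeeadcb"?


Input: "adfeeadcb"
Checking substrings for palindromes:
  [3:5] "ee" (len 2) => palindrome
Longest palindromic substring: "ee" with length 2

2


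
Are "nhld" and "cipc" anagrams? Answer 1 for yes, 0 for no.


Strings: "nhld", "cipc"
Sorted first:  dhln
Sorted second: ccip
Differ at position 0: 'd' vs 'c' => not anagrams

0


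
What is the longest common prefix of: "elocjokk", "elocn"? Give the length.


Words: elocjokk, elocn
  Position 0: all 'e' => match
  Position 1: all 'l' => match
  Position 2: all 'o' => match
  Position 3: all 'c' => match
  Position 4: ('j', 'n') => mismatch, stop
LCP = "eloc" (length 4)

4


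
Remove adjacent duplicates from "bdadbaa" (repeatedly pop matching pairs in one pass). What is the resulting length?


Input: bdadbaa
Stack-based adjacent duplicate removal:
  Read 'b': push. Stack: b
  Read 'd': push. Stack: bd
  Read 'a': push. Stack: bda
  Read 'd': push. Stack: bdad
  Read 'b': push. Stack: bdadb
  Read 'a': push. Stack: bdadba
  Read 'a': matches stack top 'a' => pop. Stack: bdadb
Final stack: "bdadb" (length 5)

5


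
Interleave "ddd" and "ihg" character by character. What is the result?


Interleaving "ddd" and "ihg":
  Position 0: 'd' from first, 'i' from second => "di"
  Position 1: 'd' from first, 'h' from second => "dh"
  Position 2: 'd' from first, 'g' from second => "dg"
Result: didhdg

didhdg


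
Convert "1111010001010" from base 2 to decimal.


Input: "1111010001010" in base 2
Positional expansion:
  Digit '1' (value 1) x 2^12 = 4096
  Digit '1' (value 1) x 2^11 = 2048
  Digit '1' (value 1) x 2^10 = 1024
  Digit '1' (value 1) x 2^9 = 512
  Digit '0' (value 0) x 2^8 = 0
  Digit '1' (value 1) x 2^7 = 128
  Digit '0' (value 0) x 2^6 = 0
  Digit '0' (value 0) x 2^5 = 0
  Digit '0' (value 0) x 2^4 = 0
  Digit '1' (value 1) x 2^3 = 8
  Digit '0' (value 0) x 2^2 = 0
  Digit '1' (value 1) x 2^1 = 2
  Digit '0' (value 0) x 2^0 = 0
Sum = 7818

7818


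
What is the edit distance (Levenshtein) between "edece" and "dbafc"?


Computing edit distance: "edece" -> "dbafc"
DP table:
           d    b    a    f    c
      0    1    2    3    4    5
  e   1    1    2    3    4    5
  d   2    1    2    3    4    5
  e   3    2    2    3    4    5
  c   4    3    3    3    4    4
  e   5    4    4    4    4    5
Edit distance = dp[5][5] = 5

5


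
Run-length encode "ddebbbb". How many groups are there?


Input: ddebbbb
Scanning for consecutive runs:
  Group 1: 'd' x 2 (positions 0-1)
  Group 2: 'e' x 1 (positions 2-2)
  Group 3: 'b' x 4 (positions 3-6)
Total groups: 3

3


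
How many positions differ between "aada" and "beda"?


Comparing "aada" and "beda" position by position:
  Position 0: 'a' vs 'b' => DIFFER
  Position 1: 'a' vs 'e' => DIFFER
  Position 2: 'd' vs 'd' => same
  Position 3: 'a' vs 'a' => same
Positions that differ: 2

2


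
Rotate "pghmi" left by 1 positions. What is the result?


Input: "pghmi", rotate left by 1
First 1 characters: "p"
Remaining characters: "ghmi"
Concatenate remaining + first: "ghmi" + "p" = "ghmip"

ghmip


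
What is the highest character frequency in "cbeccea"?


Input: cbeccea
Character counts:
  'a': 1
  'b': 1
  'c': 3
  'e': 2
Maximum frequency: 3

3


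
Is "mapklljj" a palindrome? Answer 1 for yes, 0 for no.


Input: mapklljj
Reversed: jjllkpam
  Compare pos 0 ('m') with pos 7 ('j'): MISMATCH
  Compare pos 1 ('a') with pos 6 ('j'): MISMATCH
  Compare pos 2 ('p') with pos 5 ('l'): MISMATCH
  Compare pos 3 ('k') with pos 4 ('l'): MISMATCH
Result: not a palindrome

0


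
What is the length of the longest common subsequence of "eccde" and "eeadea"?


LCS of "eccde" and "eeadea"
DP table:
           e    e    a    d    e    a
      0    0    0    0    0    0    0
  e   0    1    1    1    1    1    1
  c   0    1    1    1    1    1    1
  c   0    1    1    1    1    1    1
  d   0    1    1    1    2    2    2
  e   0    1    2    2    2    3    3
LCS length = dp[5][6] = 3

3


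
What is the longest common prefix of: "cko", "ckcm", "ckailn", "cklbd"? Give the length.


Words: cko, ckcm, ckailn, cklbd
  Position 0: all 'c' => match
  Position 1: all 'k' => match
  Position 2: ('o', 'c', 'a', 'l') => mismatch, stop
LCP = "ck" (length 2)

2


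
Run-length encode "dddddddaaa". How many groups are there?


Input: dddddddaaa
Scanning for consecutive runs:
  Group 1: 'd' x 7 (positions 0-6)
  Group 2: 'a' x 3 (positions 7-9)
Total groups: 2

2


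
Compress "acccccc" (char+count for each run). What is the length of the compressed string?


Input: acccccc
Runs:
  'a' x 1 => "a1"
  'c' x 6 => "c6"
Compressed: "a1c6"
Compressed length: 4

4


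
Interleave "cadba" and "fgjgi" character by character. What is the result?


Interleaving "cadba" and "fgjgi":
  Position 0: 'c' from first, 'f' from second => "cf"
  Position 1: 'a' from first, 'g' from second => "ag"
  Position 2: 'd' from first, 'j' from second => "dj"
  Position 3: 'b' from first, 'g' from second => "bg"
  Position 4: 'a' from first, 'i' from second => "ai"
Result: cfagdjbgai

cfagdjbgai
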